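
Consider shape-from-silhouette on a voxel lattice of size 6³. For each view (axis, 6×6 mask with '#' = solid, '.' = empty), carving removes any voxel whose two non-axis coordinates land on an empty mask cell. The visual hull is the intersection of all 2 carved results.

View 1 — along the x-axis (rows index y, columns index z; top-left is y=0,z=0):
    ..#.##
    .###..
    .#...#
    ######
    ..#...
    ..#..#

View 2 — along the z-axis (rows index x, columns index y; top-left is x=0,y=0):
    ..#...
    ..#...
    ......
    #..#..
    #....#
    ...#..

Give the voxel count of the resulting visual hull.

remaining voxels: 24

start: 6×6×6 = 216 voxels
carve view 1 (along x, YZ-mask fill 17/36): 102 voxels remain
carve view 2 (along z, XY-mask fill 7/36): 24 voxels remain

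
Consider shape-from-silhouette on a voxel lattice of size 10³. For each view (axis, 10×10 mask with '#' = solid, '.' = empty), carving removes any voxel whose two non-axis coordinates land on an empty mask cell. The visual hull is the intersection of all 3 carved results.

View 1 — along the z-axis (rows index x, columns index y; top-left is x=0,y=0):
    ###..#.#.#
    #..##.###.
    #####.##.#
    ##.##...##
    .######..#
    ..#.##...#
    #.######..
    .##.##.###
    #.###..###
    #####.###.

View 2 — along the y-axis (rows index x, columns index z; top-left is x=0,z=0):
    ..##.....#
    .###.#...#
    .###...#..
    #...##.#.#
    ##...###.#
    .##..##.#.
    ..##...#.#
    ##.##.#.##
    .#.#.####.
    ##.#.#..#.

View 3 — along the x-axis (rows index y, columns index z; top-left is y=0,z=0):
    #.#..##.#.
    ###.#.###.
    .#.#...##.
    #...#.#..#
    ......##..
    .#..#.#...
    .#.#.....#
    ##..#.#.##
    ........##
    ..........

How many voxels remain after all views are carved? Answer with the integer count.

before carving: 1000 voxels (10×10×10)
carve view 1 (along z, XY-mask fill 66/100): 660 voxels remain
carve view 2 (along y, XZ-mask fill 50/100): 331 voxels remain
carve view 3 (along x, YZ-mask fill 36/100): 112 voxels remain

|visual hull| = 112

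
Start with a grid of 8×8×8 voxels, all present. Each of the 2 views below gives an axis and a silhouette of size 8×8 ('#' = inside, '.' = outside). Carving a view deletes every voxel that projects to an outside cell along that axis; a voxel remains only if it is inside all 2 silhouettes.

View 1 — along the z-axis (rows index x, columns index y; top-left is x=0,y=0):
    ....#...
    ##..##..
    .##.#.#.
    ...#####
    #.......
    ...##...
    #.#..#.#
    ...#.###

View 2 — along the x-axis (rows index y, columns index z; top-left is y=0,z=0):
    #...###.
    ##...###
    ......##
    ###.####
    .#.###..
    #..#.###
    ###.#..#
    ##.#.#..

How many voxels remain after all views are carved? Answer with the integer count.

full grid |V| = 512
V1 z: intersect with XY mask (25 set) -- 200 left
V2 x: intersect with YZ mask (36 set) -- 114 left

remaining voxels: 114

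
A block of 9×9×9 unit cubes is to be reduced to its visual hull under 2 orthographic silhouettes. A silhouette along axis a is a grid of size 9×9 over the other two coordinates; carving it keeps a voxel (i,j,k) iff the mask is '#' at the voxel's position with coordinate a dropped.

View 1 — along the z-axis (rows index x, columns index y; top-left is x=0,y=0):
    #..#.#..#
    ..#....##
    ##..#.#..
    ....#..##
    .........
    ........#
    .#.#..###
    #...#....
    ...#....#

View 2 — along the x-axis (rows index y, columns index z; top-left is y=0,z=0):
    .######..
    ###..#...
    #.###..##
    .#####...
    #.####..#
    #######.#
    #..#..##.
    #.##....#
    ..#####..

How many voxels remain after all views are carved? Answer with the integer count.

123 voxels

initial block: 9^3 = 729
carve view 1 (along z, XY-mask fill 24/81): 216 voxels remain
carve view 2 (along x, YZ-mask fill 48/81): 123 voxels remain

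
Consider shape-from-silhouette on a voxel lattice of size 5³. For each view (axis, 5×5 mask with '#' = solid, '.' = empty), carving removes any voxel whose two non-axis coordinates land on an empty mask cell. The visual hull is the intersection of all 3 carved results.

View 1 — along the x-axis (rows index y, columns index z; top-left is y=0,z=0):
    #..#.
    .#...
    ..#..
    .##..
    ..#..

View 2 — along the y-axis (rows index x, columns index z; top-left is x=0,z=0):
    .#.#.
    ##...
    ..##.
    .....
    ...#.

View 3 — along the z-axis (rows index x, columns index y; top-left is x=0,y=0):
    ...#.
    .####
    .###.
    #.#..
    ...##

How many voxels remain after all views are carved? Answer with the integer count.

initial block: 5^3 = 125
  1. axis=0 (YZ plane), |mask|=7  ⇒  voxels=35
  2. axis=1 (XZ plane), |mask|=7  ⇒  voxels=11
  3. axis=2 (XY plane), |mask|=12  ⇒  voxels=5

5 voxels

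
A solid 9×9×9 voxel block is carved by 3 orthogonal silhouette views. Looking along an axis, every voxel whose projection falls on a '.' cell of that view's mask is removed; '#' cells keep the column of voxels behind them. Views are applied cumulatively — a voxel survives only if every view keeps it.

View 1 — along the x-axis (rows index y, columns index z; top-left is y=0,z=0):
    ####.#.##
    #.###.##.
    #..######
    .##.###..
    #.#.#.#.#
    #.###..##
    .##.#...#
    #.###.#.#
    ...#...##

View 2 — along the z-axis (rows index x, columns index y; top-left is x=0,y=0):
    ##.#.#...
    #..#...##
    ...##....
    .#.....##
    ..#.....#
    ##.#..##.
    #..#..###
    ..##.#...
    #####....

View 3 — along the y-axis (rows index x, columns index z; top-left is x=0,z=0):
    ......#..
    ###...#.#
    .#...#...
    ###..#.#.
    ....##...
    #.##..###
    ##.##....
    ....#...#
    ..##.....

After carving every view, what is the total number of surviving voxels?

start: 9×9×9 = 729 voxels
[1] x-view keeps 49 columns → grid now 441
[2] z-view keeps 33 columns → grid now 181
[3] y-view keeps 29 columns → grid now 66

66 voxels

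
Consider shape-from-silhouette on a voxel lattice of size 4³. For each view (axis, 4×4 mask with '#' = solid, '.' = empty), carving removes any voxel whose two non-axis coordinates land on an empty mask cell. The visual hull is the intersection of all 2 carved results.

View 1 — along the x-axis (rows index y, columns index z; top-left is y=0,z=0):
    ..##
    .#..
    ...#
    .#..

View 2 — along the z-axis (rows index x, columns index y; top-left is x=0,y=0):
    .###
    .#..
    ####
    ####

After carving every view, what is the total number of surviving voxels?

|visual hull| = 14

before carving: 64 voxels (4×4×4)
V1 x: intersect with YZ mask (5 set) -- 20 left
V2 z: intersect with XY mask (12 set) -- 14 left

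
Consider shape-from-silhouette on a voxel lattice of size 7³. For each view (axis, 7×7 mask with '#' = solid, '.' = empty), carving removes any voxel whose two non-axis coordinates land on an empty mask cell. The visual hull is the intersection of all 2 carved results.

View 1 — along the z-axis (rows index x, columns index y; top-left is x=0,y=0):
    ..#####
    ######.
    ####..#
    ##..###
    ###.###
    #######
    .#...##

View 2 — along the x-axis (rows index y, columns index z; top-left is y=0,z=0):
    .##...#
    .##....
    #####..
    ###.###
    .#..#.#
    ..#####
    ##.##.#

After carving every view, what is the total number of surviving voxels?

|visual hull| = 151

initial block: 7^3 = 343
after view 1 [z-axis, 37 of 49 cells solid] → remaining = 259
after view 2 [x-axis, 29 of 49 cells solid] → remaining = 151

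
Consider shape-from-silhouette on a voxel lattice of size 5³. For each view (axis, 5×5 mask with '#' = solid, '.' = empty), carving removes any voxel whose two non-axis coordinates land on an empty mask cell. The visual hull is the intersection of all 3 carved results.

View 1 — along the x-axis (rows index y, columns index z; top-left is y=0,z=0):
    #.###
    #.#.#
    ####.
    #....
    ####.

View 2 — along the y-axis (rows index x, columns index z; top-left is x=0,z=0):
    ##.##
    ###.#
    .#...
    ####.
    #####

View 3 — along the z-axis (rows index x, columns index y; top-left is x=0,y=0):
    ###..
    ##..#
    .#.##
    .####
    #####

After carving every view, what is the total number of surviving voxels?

voxel count = 45

full grid |V| = 125
carve view 1 (along x, YZ-mask fill 16/25): 80 voxels remain
carve view 2 (along y, XZ-mask fill 18/25): 57 voxels remain
carve view 3 (along z, XY-mask fill 18/25): 45 voxels remain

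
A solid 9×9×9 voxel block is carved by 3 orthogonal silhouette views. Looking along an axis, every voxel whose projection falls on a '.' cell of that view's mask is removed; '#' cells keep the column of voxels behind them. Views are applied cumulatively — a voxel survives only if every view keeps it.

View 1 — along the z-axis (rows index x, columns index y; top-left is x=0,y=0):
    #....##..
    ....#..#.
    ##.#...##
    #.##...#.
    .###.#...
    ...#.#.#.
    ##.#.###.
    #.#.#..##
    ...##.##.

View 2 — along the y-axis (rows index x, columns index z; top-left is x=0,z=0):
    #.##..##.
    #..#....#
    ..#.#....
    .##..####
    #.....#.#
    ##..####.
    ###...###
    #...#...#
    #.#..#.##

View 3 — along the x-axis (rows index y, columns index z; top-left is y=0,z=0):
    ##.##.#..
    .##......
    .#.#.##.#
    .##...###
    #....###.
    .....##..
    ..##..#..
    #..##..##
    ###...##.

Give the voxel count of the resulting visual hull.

voxel count = 76

before carving: 729 voxels (9×9×9)
carve view 1 (along z, XY-mask fill 36/81): 324 voxels remain
carve view 2 (along y, XZ-mask fill 39/81): 156 voxels remain
carve view 3 (along x, YZ-mask fill 36/81): 76 voxels remain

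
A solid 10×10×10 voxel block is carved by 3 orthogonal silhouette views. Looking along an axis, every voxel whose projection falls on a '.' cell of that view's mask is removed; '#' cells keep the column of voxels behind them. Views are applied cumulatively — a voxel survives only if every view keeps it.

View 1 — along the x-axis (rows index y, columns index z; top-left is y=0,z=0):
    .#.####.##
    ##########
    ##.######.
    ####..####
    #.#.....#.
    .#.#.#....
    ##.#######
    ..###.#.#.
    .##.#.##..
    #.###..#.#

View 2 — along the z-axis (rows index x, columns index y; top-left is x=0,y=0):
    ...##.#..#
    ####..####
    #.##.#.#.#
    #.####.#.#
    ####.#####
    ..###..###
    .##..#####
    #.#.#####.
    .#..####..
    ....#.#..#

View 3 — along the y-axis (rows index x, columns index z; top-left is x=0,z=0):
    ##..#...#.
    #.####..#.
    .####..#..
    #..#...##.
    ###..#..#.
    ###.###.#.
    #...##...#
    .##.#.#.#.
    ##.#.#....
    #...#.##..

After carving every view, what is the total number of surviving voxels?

initial block: 10^3 = 1000
[1] x-view keeps 64 columns → grid now 640
[2] z-view keeps 62 columns → grid now 391
[3] y-view keeps 48 columns → grid now 197

voxel count = 197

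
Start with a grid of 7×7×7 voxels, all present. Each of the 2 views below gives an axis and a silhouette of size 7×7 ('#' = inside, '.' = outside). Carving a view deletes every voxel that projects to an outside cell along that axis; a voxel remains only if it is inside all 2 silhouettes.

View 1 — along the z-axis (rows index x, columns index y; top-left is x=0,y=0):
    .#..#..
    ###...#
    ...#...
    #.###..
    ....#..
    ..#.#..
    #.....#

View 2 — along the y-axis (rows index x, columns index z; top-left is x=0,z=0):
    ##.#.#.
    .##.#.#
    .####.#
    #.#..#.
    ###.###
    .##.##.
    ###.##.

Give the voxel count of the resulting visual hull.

before carving: 343 voxels (7×7×7)
[1] z-view keeps 16 columns → grid now 112
[2] y-view keeps 31 columns → grid now 65

voxel count = 65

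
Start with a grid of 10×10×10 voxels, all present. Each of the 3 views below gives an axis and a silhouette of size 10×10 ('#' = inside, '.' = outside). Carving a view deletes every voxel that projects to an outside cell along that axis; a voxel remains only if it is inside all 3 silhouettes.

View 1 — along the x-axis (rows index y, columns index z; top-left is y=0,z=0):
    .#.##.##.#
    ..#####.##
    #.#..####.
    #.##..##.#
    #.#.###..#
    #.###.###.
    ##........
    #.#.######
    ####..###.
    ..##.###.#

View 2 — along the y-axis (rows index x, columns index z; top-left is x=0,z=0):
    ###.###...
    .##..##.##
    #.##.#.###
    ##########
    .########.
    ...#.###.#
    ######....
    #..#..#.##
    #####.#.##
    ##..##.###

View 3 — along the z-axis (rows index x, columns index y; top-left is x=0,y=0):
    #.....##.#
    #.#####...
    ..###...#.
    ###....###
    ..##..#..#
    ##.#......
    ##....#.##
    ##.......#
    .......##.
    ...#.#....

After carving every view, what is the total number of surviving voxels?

remaining voxels: 162

start: 10×10×10 = 1000 voxels
V1 x: intersect with YZ mask (61 set) -- 610 left
V2 y: intersect with XZ mask (68 set) -- 413 left
V3 z: intersect with XY mask (39 set) -- 162 left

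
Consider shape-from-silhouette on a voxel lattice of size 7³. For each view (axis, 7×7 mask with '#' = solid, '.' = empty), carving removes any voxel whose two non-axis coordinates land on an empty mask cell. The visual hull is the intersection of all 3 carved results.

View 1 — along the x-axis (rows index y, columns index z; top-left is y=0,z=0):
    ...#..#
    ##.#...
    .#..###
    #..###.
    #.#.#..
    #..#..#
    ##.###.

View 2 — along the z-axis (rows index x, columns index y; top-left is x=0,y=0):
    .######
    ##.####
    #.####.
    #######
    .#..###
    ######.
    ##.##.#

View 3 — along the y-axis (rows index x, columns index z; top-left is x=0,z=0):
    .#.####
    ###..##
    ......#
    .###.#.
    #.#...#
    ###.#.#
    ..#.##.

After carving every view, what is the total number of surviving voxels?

start: 7×7×7 = 343 voxels
step 1: project along x, AND mask (24/49) → |grid| = 168
step 2: project along z, AND mask (39/49) → |grid| = 132
step 3: project along y, AND mask (26/49) → |grid| = 68

voxel count = 68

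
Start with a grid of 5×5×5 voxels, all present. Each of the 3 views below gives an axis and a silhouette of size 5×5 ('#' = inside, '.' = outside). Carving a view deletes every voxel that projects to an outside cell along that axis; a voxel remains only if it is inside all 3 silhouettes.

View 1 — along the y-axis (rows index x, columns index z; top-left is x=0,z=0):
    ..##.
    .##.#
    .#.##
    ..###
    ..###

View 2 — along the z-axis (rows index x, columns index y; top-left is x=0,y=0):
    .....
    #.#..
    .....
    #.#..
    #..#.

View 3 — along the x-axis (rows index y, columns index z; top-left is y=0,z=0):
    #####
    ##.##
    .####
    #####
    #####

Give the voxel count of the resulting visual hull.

remaining voxels: 18

start: 5×5×5 = 125 voxels
carve view 1 (along y, XZ-mask fill 14/25): 70 voxels remain
carve view 2 (along z, XY-mask fill 6/25): 18 voxels remain
carve view 3 (along x, YZ-mask fill 23/25): 18 voxels remain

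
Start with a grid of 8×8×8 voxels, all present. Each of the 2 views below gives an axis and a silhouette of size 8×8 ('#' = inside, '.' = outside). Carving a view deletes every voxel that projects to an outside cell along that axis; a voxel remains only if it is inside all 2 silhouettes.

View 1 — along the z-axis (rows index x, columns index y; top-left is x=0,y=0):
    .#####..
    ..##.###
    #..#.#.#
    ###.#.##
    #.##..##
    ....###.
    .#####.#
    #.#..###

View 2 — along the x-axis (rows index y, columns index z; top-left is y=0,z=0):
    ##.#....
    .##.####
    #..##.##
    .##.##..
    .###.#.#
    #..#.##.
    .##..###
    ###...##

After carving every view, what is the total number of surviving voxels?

full grid |V| = 512
  1. axis=2 (XY plane), |mask|=39  ⇒  voxels=312
  2. axis=0 (YZ plane), |mask|=37  ⇒  voxels=179

|visual hull| = 179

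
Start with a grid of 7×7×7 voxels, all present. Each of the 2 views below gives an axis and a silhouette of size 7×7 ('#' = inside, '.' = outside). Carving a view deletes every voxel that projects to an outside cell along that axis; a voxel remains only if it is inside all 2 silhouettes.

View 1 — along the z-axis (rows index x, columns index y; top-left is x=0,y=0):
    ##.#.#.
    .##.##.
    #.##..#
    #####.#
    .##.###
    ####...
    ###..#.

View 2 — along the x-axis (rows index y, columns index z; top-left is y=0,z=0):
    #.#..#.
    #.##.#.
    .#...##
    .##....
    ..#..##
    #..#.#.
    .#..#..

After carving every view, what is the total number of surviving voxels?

before carving: 343 voxels (7×7×7)
[1] z-view keeps 31 columns → grid now 217
[2] x-view keeps 20 columns → grid now 92

voxel count = 92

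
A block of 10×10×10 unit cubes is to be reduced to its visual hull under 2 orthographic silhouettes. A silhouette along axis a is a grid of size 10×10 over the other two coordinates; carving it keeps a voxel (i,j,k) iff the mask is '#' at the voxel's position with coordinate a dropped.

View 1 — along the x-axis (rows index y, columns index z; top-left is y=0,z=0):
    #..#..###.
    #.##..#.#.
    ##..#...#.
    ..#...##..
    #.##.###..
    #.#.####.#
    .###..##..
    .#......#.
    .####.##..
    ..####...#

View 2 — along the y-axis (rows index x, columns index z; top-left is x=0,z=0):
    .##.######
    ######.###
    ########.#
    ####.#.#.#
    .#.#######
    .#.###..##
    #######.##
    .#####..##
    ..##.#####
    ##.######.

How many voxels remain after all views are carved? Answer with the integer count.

full grid |V| = 1000
  1. axis=0 (YZ plane), |mask|=48  ⇒  voxels=480
  2. axis=1 (XZ plane), |mask|=78  ⇒  voxels=360

360 voxels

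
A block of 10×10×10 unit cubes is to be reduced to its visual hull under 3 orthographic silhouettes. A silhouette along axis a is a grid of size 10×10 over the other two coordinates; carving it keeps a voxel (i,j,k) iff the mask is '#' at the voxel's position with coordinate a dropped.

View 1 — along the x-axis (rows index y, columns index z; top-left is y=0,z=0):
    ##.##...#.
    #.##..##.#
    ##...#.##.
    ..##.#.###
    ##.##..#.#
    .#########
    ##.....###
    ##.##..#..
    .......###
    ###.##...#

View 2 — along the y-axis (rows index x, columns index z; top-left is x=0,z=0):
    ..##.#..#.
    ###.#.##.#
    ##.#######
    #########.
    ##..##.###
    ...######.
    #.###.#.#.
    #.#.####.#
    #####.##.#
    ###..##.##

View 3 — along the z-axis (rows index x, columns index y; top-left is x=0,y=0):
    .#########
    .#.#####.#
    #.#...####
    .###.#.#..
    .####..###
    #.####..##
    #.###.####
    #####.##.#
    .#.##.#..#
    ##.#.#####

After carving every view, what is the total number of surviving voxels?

|visual hull| = 263

before carving: 1000 voxels (10×10×10)
carve view 1 (along x, YZ-mask fill 56/100): 560 voxels remain
carve view 2 (along y, XZ-mask fill 70/100): 386 voxels remain
carve view 3 (along z, XY-mask fill 70/100): 263 voxels remain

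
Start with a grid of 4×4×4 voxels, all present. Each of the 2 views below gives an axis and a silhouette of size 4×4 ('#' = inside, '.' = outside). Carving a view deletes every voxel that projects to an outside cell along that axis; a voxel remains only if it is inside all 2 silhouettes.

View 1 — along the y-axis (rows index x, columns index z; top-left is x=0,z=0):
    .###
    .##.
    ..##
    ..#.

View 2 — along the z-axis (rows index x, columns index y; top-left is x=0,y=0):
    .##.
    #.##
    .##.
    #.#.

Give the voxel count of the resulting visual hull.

full grid |V| = 64
V1 y: intersect with XZ mask (8 set) -- 32 left
V2 z: intersect with XY mask (9 set) -- 18 left

|visual hull| = 18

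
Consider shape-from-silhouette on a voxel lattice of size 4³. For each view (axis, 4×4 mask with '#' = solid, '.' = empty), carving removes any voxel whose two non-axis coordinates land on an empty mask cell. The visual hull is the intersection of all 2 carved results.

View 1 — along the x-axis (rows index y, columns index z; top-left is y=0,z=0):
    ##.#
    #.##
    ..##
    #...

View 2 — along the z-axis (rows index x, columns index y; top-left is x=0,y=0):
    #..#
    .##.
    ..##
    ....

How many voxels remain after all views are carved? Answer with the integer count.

initial block: 4^3 = 64
after view 1 [x-axis, 9 of 16 cells solid] → remaining = 36
after view 2 [z-axis, 6 of 16 cells solid] → remaining = 12

12 voxels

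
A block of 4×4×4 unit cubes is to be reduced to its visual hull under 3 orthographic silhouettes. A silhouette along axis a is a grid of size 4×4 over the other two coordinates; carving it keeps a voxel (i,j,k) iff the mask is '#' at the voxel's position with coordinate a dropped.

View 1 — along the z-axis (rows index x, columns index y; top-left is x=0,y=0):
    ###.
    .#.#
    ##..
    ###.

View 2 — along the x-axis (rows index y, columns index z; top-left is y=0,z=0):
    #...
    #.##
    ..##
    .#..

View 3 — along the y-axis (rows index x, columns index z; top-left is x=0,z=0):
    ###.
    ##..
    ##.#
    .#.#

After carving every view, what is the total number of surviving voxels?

full grid |V| = 64
[1] z-view keeps 10 columns → grid now 40
[2] x-view keeps 7 columns → grid now 20
[3] y-view keeps 10 columns → grid now 11

voxel count = 11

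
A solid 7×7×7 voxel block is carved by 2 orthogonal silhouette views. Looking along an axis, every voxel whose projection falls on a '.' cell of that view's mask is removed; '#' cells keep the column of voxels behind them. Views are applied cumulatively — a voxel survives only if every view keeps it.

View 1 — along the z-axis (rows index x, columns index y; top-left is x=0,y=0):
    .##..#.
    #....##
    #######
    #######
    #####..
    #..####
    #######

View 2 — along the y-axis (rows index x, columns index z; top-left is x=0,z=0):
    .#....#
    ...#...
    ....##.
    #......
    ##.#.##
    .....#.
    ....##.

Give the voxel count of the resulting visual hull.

before carving: 343 voxels (7×7×7)
[1] z-view keeps 37 columns → grid now 259
[2] y-view keeps 14 columns → grid now 74

remaining voxels: 74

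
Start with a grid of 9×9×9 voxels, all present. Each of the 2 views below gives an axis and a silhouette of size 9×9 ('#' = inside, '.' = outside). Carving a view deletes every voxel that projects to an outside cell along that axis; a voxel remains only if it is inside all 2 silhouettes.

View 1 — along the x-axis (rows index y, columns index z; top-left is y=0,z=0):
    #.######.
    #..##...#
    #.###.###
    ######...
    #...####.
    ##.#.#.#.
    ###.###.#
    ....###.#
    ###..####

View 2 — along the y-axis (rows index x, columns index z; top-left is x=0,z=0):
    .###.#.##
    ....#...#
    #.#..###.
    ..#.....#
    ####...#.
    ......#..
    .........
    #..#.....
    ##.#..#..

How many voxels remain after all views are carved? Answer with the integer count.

start: 9×9×9 = 729 voxels
[1] x-view keeps 52 columns → grid now 468
[2] y-view keeps 27 columns → grid now 153

voxel count = 153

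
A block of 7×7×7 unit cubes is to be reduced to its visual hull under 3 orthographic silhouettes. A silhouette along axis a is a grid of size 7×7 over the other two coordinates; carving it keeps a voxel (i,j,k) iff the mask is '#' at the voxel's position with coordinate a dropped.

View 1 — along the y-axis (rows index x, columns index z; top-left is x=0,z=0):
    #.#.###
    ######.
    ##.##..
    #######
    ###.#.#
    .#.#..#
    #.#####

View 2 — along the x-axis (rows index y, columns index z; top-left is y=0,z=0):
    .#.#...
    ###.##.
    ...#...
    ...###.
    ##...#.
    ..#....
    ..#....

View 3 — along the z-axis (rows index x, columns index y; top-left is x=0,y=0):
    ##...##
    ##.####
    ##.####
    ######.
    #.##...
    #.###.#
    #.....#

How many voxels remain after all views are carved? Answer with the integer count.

initial block: 7^3 = 343
  1. axis=1 (XZ plane), |mask|=36  ⇒  voxels=252
  2. axis=0 (YZ plane), |mask|=16  ⇒  voxels=81
  3. axis=2 (XY plane), |mask|=32  ⇒  voxels=54

54 voxels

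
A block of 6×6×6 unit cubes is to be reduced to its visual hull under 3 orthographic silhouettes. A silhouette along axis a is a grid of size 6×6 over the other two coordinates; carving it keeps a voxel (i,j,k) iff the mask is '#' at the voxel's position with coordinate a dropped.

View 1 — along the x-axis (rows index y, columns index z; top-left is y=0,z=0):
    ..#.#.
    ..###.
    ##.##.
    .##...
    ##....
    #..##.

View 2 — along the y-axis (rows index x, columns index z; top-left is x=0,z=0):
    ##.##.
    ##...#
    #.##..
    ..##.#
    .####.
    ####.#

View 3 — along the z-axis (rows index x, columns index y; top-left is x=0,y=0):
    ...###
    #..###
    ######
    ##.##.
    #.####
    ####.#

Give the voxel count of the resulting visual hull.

start: 6×6×6 = 216 voxels
step 1: project along x, AND mask (16/36) → |grid| = 96
step 2: project along y, AND mask (22/36) → |grid| = 59
step 3: project along z, AND mask (27/36) → |grid| = 43

voxel count = 43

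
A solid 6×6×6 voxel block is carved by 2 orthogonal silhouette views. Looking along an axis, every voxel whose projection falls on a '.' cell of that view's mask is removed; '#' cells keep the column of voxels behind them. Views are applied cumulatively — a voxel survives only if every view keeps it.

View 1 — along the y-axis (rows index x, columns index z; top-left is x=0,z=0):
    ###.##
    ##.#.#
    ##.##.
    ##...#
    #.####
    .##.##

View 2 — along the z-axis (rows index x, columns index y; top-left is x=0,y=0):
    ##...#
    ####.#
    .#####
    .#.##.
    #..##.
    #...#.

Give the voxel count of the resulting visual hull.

|visual hull| = 87

start: 6×6×6 = 216 voxels
step 1: project along y, AND mask (25/36) → |grid| = 150
step 2: project along z, AND mask (21/36) → |grid| = 87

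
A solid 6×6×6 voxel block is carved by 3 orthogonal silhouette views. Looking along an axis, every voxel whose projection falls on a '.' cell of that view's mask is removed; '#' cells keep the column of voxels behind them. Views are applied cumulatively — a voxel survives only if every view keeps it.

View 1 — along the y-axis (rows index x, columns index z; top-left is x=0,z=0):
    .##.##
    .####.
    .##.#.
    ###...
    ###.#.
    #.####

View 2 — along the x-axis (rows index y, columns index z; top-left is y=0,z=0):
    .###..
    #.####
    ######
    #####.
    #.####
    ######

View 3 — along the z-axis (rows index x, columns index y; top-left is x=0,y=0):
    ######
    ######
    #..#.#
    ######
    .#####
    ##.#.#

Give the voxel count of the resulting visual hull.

voxel count = 97

start: 6×6×6 = 216 voxels
carve view 1 (along y, XZ-mask fill 23/36): 138 voxels remain
carve view 2 (along x, YZ-mask fill 30/36): 116 voxels remain
carve view 3 (along z, XY-mask fill 30/36): 97 voxels remain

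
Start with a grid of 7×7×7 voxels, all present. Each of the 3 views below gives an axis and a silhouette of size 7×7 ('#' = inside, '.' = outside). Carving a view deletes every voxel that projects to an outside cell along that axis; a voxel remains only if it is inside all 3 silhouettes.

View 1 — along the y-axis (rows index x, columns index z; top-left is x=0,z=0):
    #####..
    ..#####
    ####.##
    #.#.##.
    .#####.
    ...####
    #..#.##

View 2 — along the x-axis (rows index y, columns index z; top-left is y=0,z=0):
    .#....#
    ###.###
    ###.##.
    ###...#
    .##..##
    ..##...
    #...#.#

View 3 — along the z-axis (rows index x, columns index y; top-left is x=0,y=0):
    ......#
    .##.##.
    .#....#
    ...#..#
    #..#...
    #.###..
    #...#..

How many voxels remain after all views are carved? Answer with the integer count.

start: 7×7×7 = 343 voxels
after view 1 [y-axis, 33 of 49 cells solid] → remaining = 231
after view 2 [x-axis, 26 of 49 cells solid] → remaining = 115
after view 3 [z-axis, 17 of 49 cells solid] → remaining = 37

|visual hull| = 37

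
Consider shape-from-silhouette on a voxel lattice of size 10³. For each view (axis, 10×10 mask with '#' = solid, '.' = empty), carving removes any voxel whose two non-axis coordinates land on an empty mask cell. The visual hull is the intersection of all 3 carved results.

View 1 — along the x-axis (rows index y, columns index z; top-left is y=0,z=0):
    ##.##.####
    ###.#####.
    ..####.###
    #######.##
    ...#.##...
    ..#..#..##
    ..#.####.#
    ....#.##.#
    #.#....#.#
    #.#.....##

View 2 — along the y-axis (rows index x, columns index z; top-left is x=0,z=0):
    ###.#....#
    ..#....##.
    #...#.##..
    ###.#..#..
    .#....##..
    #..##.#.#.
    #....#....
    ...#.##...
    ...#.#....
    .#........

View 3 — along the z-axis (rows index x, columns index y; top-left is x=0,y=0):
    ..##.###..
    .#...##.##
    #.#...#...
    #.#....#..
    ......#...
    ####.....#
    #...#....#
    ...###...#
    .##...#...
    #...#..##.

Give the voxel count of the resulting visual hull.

full grid |V| = 1000
[1] x-view keeps 57 columns → grid now 570
[2] y-view keeps 33 columns → grid now 180
[3] z-view keeps 36 columns → grid now 80

80 voxels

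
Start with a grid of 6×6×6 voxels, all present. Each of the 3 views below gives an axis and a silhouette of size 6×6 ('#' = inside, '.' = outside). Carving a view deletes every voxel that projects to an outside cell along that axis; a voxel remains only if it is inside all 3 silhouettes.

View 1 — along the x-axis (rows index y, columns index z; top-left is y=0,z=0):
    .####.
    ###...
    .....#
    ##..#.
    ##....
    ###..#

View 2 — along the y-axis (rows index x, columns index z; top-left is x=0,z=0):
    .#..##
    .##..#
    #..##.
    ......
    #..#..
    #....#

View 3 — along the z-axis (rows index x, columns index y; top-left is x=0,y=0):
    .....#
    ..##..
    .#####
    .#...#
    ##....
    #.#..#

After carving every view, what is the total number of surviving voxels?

initial block: 6^3 = 216
step 1: project along x, AND mask (17/36) → |grid| = 102
step 2: project along y, AND mask (13/36) → |grid| = 37
step 3: project along z, AND mask (15/36) → |grid| = 14

14 voxels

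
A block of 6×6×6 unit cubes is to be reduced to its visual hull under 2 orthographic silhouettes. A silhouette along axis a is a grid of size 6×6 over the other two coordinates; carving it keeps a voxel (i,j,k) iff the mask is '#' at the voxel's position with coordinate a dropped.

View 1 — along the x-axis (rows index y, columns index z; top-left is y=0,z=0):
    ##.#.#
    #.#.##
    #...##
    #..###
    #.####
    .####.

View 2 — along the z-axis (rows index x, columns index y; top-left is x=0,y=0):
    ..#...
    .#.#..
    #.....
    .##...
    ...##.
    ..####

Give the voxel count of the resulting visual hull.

start: 6×6×6 = 216 voxels
step 1: project along x, AND mask (24/36) → |grid| = 144
step 2: project along z, AND mask (12/36) → |grid| = 47

|visual hull| = 47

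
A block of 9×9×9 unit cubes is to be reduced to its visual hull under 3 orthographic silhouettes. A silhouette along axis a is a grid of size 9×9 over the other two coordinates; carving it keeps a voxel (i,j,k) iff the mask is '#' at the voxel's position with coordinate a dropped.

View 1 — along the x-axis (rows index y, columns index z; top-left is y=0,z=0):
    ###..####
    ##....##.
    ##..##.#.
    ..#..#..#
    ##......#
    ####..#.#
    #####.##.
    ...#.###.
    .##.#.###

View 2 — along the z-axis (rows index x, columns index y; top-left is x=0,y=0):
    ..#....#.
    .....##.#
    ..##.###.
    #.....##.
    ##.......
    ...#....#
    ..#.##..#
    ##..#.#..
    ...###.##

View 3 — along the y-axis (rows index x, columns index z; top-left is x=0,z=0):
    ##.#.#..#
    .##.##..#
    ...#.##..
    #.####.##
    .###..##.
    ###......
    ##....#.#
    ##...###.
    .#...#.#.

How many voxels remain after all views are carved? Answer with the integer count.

initial block: 9^3 = 729
  1. axis=0 (YZ plane), |mask|=45  ⇒  voxels=405
  2. axis=2 (XY plane), |mask|=30  ⇒  voxels=154
  3. axis=1 (XZ plane), |mask|=40  ⇒  voxels=81

voxel count = 81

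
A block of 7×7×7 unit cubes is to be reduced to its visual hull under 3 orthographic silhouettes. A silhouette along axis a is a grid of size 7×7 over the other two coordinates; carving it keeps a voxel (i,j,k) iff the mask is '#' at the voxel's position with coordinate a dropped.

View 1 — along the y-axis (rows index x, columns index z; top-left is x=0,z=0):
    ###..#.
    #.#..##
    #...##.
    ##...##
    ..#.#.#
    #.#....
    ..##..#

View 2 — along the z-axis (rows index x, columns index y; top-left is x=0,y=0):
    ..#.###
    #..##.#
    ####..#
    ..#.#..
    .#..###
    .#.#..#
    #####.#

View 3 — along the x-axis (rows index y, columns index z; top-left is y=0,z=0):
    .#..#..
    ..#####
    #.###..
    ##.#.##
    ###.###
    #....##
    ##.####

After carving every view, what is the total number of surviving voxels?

full grid |V| = 343
step 1: project along y, AND mask (23/49) → |grid| = 161
step 2: project along z, AND mask (28/49) → |grid| = 91
step 3: project along x, AND mask (31/49) → |grid| = 59

voxel count = 59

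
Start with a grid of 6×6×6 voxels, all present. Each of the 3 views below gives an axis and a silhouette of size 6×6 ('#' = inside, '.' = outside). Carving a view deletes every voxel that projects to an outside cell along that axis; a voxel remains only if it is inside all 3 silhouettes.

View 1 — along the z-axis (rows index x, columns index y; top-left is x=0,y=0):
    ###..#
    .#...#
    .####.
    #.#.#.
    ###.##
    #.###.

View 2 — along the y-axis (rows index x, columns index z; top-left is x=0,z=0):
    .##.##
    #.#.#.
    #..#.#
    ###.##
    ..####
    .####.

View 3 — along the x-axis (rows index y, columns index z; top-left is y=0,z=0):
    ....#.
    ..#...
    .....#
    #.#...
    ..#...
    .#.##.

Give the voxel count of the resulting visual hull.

remaining voxels: 21

initial block: 6^3 = 216
[1] z-view keeps 22 columns → grid now 132
[2] y-view keeps 23 columns → grid now 85
[3] x-view keeps 9 columns → grid now 21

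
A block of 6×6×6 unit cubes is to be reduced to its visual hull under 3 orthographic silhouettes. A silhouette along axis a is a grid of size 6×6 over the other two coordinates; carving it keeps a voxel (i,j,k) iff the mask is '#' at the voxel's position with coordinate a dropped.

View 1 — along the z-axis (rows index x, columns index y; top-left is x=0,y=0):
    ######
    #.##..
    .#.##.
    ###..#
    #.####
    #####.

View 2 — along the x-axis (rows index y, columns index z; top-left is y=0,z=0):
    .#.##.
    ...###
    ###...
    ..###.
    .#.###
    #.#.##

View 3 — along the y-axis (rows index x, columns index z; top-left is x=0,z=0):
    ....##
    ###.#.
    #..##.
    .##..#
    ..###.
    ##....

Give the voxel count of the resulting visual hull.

|visual hull| = 41

full grid |V| = 216
[1] z-view keeps 26 columns → grid now 156
[2] x-view keeps 20 columns → grid now 85
[3] y-view keeps 17 columns → grid now 41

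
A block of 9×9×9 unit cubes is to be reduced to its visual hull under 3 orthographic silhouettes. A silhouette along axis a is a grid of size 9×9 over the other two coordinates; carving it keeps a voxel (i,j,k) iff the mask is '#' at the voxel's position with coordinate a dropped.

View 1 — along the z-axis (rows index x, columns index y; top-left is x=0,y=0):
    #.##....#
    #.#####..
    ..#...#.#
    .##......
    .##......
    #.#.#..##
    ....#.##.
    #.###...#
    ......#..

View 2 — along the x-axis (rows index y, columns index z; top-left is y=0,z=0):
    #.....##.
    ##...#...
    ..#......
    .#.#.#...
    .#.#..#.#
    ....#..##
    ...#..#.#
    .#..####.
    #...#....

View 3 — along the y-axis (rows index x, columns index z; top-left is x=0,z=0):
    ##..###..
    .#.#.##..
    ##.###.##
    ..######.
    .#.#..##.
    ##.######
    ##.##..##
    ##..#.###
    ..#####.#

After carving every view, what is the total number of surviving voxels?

full grid |V| = 729
[1] z-view keeps 31 columns → grid now 279
[2] x-view keeps 27 columns → grid now 83
[3] y-view keeps 52 columns → grid now 56

|visual hull| = 56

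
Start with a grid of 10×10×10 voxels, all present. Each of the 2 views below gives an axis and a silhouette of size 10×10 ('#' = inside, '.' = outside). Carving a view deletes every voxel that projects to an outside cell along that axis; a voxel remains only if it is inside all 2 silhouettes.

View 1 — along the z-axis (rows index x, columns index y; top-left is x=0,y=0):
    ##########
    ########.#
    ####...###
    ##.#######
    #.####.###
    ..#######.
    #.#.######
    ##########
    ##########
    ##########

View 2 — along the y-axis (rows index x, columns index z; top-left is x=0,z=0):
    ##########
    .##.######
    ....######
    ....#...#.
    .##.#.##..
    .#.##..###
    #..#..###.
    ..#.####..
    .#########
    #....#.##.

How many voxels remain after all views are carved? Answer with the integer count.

before carving: 1000 voxels (10×10×10)
after view 1 [z-axis, 88 of 100 cells solid] → remaining = 880
after view 2 [y-axis, 60 of 100 cells solid] → remaining = 534

remaining voxels: 534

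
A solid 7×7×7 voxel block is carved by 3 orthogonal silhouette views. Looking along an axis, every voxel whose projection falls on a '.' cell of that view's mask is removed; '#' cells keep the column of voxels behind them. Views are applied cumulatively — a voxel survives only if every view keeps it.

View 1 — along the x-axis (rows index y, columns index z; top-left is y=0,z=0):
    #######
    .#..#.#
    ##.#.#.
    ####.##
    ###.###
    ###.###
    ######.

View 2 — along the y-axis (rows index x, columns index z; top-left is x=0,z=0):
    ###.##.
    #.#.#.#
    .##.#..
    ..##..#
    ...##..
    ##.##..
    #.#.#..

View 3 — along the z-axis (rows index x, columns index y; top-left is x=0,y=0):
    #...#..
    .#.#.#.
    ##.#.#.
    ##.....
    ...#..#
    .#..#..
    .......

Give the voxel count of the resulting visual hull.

|visual hull| = 41

start: 7×7×7 = 343 voxels
step 1: project along x, AND mask (38/49) → |grid| = 266
step 2: project along y, AND mask (24/49) → |grid| = 128
step 3: project along z, AND mask (15/49) → |grid| = 41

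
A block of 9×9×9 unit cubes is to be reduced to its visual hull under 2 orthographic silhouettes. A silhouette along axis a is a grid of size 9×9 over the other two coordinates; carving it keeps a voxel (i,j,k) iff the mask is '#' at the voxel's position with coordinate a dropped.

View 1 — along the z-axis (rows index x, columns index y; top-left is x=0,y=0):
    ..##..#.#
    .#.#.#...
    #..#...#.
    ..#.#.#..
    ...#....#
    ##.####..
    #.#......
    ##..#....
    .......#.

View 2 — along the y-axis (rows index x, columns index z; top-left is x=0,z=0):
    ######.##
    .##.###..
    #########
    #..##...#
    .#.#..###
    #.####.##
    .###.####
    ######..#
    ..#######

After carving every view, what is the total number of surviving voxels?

full grid |V| = 729
carve view 1 (along z, XY-mask fill 27/81): 243 voxels remain
carve view 2 (along y, XZ-mask fill 59/81): 180 voxels remain

voxel count = 180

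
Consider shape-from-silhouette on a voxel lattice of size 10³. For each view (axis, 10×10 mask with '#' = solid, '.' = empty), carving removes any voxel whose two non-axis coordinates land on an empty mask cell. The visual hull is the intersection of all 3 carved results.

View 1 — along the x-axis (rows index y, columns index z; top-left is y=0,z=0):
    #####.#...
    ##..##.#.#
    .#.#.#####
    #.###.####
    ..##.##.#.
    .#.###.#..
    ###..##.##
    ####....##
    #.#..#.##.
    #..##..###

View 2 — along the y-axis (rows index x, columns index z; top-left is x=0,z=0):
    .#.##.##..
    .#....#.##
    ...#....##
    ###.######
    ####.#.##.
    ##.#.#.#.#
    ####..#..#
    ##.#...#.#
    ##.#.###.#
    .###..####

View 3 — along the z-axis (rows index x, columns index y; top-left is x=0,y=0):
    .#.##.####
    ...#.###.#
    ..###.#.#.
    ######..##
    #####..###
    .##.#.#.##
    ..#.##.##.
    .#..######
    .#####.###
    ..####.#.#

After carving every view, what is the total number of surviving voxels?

initial block: 10^3 = 1000
V1 x: intersect with YZ mask (61 set) -- 610 left
V2 y: intersect with XZ mask (59 set) -- 365 left
V3 z: intersect with XY mask (65 set) -- 241 left

voxel count = 241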